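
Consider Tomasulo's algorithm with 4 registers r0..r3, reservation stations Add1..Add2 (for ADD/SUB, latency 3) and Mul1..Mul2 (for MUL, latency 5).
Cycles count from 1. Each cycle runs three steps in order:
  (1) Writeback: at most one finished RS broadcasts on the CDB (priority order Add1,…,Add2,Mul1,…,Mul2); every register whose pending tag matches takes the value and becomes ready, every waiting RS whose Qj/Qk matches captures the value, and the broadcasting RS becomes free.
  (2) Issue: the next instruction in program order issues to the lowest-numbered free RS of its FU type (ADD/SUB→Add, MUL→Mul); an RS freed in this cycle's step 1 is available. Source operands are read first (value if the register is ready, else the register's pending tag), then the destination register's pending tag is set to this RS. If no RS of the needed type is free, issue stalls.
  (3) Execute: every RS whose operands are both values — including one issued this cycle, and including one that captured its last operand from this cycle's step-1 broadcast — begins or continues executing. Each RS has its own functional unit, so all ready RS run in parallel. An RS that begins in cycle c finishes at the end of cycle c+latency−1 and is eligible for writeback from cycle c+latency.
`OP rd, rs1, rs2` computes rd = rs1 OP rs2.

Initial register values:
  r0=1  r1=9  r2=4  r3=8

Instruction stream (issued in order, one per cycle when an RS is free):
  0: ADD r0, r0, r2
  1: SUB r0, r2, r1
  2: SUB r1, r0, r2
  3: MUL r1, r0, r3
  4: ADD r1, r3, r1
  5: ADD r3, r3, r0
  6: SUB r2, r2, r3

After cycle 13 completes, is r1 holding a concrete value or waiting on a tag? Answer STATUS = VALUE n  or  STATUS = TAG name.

c1: issue ADD r0<-Add1 | r0:Add1,r1:9,r2:4,r3:8
c2: issue SUB r0<-Add2 | r0:Add2,r1:9,r2:4,r3:8
c3: stall | r0:Add2,r1:9,r2:4,r3:8
c4: CDB Add1=5; issue SUB r1<-Add1 | r0:Add2,r1:Add1,r2:4,r3:8
c5: CDB Add2=-5; issue MUL r1<-Mul1 | r0:-5,r1:Mul1,r2:4,r3:8
c6: issue ADD r1<-Add2 | r0:-5,r1:Add2,r2:4,r3:8
c7: stall | r0:-5,r1:Add2,r2:4,r3:8
c8: CDB Add1=-9; issue ADD r3<-Add1 | r0:-5,r1:Add2,r2:4,r3:Add1
c9: stall | r0:-5,r1:Add2,r2:4,r3:Add1
c10: CDB Mul1=-40; stall | r0:-5,r1:Add2,r2:4,r3:Add1
c11: CDB Add1=3; issue SUB r2<-Add1 | r0:-5,r1:Add2,r2:Add1,r3:3
c12: - | r0:-5,r1:Add2,r2:Add1,r3:3
c13: CDB Add2=-32 | r0:-5,r1:-32,r2:Add1,r3:3

STATUS = VALUE -32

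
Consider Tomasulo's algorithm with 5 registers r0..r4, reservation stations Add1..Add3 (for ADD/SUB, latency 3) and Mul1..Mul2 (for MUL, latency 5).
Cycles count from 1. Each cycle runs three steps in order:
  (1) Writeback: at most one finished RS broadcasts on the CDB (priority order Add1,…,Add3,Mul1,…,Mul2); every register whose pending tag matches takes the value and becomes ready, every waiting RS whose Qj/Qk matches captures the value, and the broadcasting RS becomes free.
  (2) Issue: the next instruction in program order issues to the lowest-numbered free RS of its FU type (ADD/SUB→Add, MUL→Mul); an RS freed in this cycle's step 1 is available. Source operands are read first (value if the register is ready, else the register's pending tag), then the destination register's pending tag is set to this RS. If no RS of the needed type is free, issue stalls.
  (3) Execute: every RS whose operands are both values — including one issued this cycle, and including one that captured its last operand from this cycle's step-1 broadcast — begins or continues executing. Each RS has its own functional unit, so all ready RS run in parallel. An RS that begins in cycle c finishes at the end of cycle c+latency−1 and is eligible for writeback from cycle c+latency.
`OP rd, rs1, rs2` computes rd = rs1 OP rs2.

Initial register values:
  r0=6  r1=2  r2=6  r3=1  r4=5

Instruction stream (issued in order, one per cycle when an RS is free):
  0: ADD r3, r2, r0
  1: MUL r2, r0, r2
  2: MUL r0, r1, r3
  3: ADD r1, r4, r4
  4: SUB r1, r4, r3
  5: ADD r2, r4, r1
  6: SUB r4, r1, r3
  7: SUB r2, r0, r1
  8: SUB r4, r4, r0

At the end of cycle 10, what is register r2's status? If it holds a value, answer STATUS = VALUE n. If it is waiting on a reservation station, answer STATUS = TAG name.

  c1: issue ADD r3<-Add1  regs: r0:6,r1:2,r2:6,r3:Add1,r4:5
  c2: issue MUL r2<-Mul1  regs: r0:6,r1:2,r2:Mul1,r3:Add1,r4:5
  c3: issue MUL r0<-Mul2  regs: r0:Mul2,r1:2,r2:Mul1,r3:Add1,r4:5
  c4: CDB Add1=12; issue ADD r1<-Add1  regs: r0:Mul2,r1:Add1,r2:Mul1,r3:12,r4:5
  c5: issue SUB r1<-Add2  regs: r0:Mul2,r1:Add2,r2:Mul1,r3:12,r4:5
  c6: issue ADD r2<-Add3  regs: r0:Mul2,r1:Add2,r2:Add3,r3:12,r4:5
  c7: CDB Add1=10; issue SUB r4<-Add1  regs: r0:Mul2,r1:Add2,r2:Add3,r3:12,r4:Add1
  c8: CDB Add2=-7; issue SUB r2<-Add2  regs: r0:Mul2,r1:-7,r2:Add2,r3:12,r4:Add1
  c9: CDB Mul1=36; stall  regs: r0:Mul2,r1:-7,r2:Add2,r3:12,r4:Add1
  c10: CDB Mul2=24; stall  regs: r0:24,r1:-7,r2:Add2,r3:12,r4:Add1

STATUS = TAG Add2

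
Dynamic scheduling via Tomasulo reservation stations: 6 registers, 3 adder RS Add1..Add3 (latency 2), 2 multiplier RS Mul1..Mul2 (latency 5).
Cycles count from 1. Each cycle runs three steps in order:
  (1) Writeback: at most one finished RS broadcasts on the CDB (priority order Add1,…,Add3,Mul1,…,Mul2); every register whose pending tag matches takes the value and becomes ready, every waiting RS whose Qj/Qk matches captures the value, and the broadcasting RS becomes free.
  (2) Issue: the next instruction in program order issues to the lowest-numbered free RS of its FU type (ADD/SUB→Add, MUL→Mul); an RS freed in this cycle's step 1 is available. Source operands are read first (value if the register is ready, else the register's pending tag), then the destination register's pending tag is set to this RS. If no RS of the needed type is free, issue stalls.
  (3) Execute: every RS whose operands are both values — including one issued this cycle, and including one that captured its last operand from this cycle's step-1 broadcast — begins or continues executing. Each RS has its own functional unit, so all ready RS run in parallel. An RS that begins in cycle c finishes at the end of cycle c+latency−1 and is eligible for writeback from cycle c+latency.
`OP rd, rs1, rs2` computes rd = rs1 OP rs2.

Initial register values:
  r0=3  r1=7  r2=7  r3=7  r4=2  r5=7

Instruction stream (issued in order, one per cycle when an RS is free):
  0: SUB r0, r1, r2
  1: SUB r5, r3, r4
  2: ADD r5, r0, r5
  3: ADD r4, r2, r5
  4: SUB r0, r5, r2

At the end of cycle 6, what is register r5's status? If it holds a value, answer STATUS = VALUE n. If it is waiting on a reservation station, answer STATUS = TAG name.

  c1: issue SUB r0<-Add1  regs: r0:Add1,r1:7,r2:7,r3:7,r4:2,r5:7
  c2: issue SUB r5<-Add2  regs: r0:Add1,r1:7,r2:7,r3:7,r4:2,r5:Add2
  c3: CDB Add1=0; issue ADD r5<-Add1  regs: r0:0,r1:7,r2:7,r3:7,r4:2,r5:Add1
  c4: CDB Add2=5; issue ADD r4<-Add2  regs: r0:0,r1:7,r2:7,r3:7,r4:Add2,r5:Add1
  c5: issue SUB r0<-Add3  regs: r0:Add3,r1:7,r2:7,r3:7,r4:Add2,r5:Add1
  c6: CDB Add1=5  regs: r0:Add3,r1:7,r2:7,r3:7,r4:Add2,r5:5

STATUS = VALUE 5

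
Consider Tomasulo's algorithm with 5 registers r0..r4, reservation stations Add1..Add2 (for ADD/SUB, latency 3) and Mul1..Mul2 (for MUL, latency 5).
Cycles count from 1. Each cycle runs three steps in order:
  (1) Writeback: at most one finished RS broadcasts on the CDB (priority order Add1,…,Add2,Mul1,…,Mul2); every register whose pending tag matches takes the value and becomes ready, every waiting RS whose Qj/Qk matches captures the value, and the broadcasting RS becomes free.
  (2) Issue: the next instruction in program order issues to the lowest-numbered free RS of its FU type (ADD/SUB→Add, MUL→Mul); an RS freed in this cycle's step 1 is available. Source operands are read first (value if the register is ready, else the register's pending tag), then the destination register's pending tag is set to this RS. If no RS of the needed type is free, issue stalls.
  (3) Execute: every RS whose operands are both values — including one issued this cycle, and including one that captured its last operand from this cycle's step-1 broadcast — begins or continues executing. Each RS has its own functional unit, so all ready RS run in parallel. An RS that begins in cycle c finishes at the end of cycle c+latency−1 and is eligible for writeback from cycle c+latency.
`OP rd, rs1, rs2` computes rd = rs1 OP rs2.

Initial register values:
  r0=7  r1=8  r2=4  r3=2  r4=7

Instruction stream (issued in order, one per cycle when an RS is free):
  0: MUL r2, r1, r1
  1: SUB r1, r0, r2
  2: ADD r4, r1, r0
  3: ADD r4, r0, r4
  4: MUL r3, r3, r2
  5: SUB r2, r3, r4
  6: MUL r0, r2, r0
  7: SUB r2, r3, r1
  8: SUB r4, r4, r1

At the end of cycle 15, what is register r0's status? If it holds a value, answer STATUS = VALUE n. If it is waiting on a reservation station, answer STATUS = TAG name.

STATUS = TAG Mul2

c1: issue MUL r2<-Mul1 | r0:7,r1:8,r2:Mul1,r3:2,r4:7
c2: issue SUB r1<-Add1 | r0:7,r1:Add1,r2:Mul1,r3:2,r4:7
c3: issue ADD r4<-Add2 | r0:7,r1:Add1,r2:Mul1,r3:2,r4:Add2
c4: stall | r0:7,r1:Add1,r2:Mul1,r3:2,r4:Add2
c5: stall | r0:7,r1:Add1,r2:Mul1,r3:2,r4:Add2
c6: CDB Mul1=64; stall | r0:7,r1:Add1,r2:64,r3:2,r4:Add2
c7: stall | r0:7,r1:Add1,r2:64,r3:2,r4:Add2
c8: stall | r0:7,r1:Add1,r2:64,r3:2,r4:Add2
c9: CDB Add1=-57; issue ADD r4<-Add1 | r0:7,r1:-57,r2:64,r3:2,r4:Add1
c10: issue MUL r3<-Mul1 | r0:7,r1:-57,r2:64,r3:Mul1,r4:Add1
c11: stall | r0:7,r1:-57,r2:64,r3:Mul1,r4:Add1
c12: CDB Add2=-50; issue SUB r2<-Add2 | r0:7,r1:-57,r2:Add2,r3:Mul1,r4:Add1
c13: issue MUL r0<-Mul2 | r0:Mul2,r1:-57,r2:Add2,r3:Mul1,r4:Add1
c14: stall | r0:Mul2,r1:-57,r2:Add2,r3:Mul1,r4:Add1
c15: CDB Add1=-43; issue SUB r2<-Add1 | r0:Mul2,r1:-57,r2:Add1,r3:Mul1,r4:-43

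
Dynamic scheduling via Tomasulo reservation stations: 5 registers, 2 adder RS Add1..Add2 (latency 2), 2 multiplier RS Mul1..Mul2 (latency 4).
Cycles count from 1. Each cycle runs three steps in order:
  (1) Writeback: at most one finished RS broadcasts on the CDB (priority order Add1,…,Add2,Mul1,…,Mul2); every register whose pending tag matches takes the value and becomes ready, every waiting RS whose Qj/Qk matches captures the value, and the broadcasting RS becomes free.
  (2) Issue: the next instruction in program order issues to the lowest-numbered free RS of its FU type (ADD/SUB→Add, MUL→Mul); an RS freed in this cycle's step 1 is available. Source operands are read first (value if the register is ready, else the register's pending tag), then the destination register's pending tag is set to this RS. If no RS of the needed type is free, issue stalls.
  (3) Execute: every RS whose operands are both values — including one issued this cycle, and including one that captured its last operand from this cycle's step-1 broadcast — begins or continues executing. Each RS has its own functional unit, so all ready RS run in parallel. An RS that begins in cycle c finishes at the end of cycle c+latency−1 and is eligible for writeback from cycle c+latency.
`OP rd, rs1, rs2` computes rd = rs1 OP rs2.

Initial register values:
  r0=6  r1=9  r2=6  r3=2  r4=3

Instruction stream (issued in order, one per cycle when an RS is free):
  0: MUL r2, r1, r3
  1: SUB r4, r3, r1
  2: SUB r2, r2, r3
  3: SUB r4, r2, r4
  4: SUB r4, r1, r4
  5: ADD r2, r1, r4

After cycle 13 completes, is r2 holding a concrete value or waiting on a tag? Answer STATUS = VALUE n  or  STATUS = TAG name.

STATUS = VALUE -5

cycle 1: issue MUL r2<-Mul1 // r0:6,r1:9,r2:Mul1,r3:2,r4:3
cycle 2: issue SUB r4<-Add1 // r0:6,r1:9,r2:Mul1,r3:2,r4:Add1
cycle 3: issue SUB r2<-Add2 // r0:6,r1:9,r2:Add2,r3:2,r4:Add1
cycle 4: CDB Add1=-7; issue SUB r4<-Add1 // r0:6,r1:9,r2:Add2,r3:2,r4:Add1
cycle 5: CDB Mul1=18; stall // r0:6,r1:9,r2:Add2,r3:2,r4:Add1
cycle 6: stall // r0:6,r1:9,r2:Add2,r3:2,r4:Add1
cycle 7: CDB Add2=16; issue SUB r4<-Add2 // r0:6,r1:9,r2:16,r3:2,r4:Add2
cycle 8: stall // r0:6,r1:9,r2:16,r3:2,r4:Add2
cycle 9: CDB Add1=23; issue ADD r2<-Add1 // r0:6,r1:9,r2:Add1,r3:2,r4:Add2
cycle 10: - // r0:6,r1:9,r2:Add1,r3:2,r4:Add2
cycle 11: CDB Add2=-14 // r0:6,r1:9,r2:Add1,r3:2,r4:-14
cycle 12: - // r0:6,r1:9,r2:Add1,r3:2,r4:-14
cycle 13: CDB Add1=-5 // r0:6,r1:9,r2:-5,r3:2,r4:-14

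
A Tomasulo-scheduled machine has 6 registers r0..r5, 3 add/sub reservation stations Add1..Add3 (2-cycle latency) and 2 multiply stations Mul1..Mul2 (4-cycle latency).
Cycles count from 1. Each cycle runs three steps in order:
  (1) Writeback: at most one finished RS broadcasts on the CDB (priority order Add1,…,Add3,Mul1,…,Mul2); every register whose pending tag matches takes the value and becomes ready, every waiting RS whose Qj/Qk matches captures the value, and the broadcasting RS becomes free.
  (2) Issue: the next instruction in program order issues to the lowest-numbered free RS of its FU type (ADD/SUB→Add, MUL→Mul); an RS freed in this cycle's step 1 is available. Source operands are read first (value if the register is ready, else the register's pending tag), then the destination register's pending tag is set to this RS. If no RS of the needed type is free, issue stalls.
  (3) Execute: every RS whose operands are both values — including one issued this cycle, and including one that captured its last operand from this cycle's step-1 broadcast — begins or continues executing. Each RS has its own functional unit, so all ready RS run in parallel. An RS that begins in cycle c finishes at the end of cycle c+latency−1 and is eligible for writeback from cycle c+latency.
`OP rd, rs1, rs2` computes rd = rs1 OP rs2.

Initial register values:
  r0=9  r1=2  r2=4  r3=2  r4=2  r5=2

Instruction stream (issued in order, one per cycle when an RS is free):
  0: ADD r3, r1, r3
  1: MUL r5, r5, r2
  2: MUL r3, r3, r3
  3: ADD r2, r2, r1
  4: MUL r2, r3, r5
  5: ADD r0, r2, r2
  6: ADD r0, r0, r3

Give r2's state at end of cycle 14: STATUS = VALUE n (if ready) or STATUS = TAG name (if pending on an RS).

  c1: issue ADD r3<-Add1  regs: r0:9,r1:2,r2:4,r3:Add1,r4:2,r5:2
  c2: issue MUL r5<-Mul1  regs: r0:9,r1:2,r2:4,r3:Add1,r4:2,r5:Mul1
  c3: CDB Add1=4; issue MUL r3<-Mul2  regs: r0:9,r1:2,r2:4,r3:Mul2,r4:2,r5:Mul1
  c4: issue ADD r2<-Add1  regs: r0:9,r1:2,r2:Add1,r3:Mul2,r4:2,r5:Mul1
  c5: stall  regs: r0:9,r1:2,r2:Add1,r3:Mul2,r4:2,r5:Mul1
  c6: CDB Add1=6; stall  regs: r0:9,r1:2,r2:6,r3:Mul2,r4:2,r5:Mul1
  c7: CDB Mul1=8; issue MUL r2<-Mul1  regs: r0:9,r1:2,r2:Mul1,r3:Mul2,r4:2,r5:8
  c8: CDB Mul2=16; issue ADD r0<-Add1  regs: r0:Add1,r1:2,r2:Mul1,r3:16,r4:2,r5:8
  c9: issue ADD r0<-Add2  regs: r0:Add2,r1:2,r2:Mul1,r3:16,r4:2,r5:8
  c10: -  regs: r0:Add2,r1:2,r2:Mul1,r3:16,r4:2,r5:8
  c11: -  regs: r0:Add2,r1:2,r2:Mul1,r3:16,r4:2,r5:8
  c12: CDB Mul1=128  regs: r0:Add2,r1:2,r2:128,r3:16,r4:2,r5:8
  c13: -  regs: r0:Add2,r1:2,r2:128,r3:16,r4:2,r5:8
  c14: CDB Add1=256  regs: r0:Add2,r1:2,r2:128,r3:16,r4:2,r5:8

STATUS = VALUE 128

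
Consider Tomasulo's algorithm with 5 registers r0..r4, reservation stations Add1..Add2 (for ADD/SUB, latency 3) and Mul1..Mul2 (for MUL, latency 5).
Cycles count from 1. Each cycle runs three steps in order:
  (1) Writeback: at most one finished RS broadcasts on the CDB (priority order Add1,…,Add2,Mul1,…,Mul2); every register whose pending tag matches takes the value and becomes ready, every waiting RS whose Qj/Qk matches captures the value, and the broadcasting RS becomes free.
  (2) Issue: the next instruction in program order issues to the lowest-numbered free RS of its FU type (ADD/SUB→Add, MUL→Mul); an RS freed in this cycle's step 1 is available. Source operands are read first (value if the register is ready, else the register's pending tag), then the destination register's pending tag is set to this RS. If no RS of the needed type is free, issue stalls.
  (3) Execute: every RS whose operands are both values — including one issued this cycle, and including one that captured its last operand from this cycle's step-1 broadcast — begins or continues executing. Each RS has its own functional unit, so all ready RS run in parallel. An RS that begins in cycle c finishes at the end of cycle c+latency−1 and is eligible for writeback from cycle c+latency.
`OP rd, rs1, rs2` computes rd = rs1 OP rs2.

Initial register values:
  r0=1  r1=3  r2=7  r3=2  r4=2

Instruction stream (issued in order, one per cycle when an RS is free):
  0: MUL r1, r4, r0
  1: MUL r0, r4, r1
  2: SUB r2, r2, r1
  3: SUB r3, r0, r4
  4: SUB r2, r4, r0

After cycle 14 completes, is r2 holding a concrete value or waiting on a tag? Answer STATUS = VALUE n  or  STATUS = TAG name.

cycle 1: issue MUL r1<-Mul1 // r0:1,r1:Mul1,r2:7,r3:2,r4:2
cycle 2: issue MUL r0<-Mul2 // r0:Mul2,r1:Mul1,r2:7,r3:2,r4:2
cycle 3: issue SUB r2<-Add1 // r0:Mul2,r1:Mul1,r2:Add1,r3:2,r4:2
cycle 4: issue SUB r3<-Add2 // r0:Mul2,r1:Mul1,r2:Add1,r3:Add2,r4:2
cycle 5: stall // r0:Mul2,r1:Mul1,r2:Add1,r3:Add2,r4:2
cycle 6: CDB Mul1=2; stall // r0:Mul2,r1:2,r2:Add1,r3:Add2,r4:2
cycle 7: stall // r0:Mul2,r1:2,r2:Add1,r3:Add2,r4:2
cycle 8: stall // r0:Mul2,r1:2,r2:Add1,r3:Add2,r4:2
cycle 9: CDB Add1=5; issue SUB r2<-Add1 // r0:Mul2,r1:2,r2:Add1,r3:Add2,r4:2
cycle 10: - // r0:Mul2,r1:2,r2:Add1,r3:Add2,r4:2
cycle 11: CDB Mul2=4 // r0:4,r1:2,r2:Add1,r3:Add2,r4:2
cycle 12: - // r0:4,r1:2,r2:Add1,r3:Add2,r4:2
cycle 13: - // r0:4,r1:2,r2:Add1,r3:Add2,r4:2
cycle 14: CDB Add1=-2 // r0:4,r1:2,r2:-2,r3:Add2,r4:2

STATUS = VALUE -2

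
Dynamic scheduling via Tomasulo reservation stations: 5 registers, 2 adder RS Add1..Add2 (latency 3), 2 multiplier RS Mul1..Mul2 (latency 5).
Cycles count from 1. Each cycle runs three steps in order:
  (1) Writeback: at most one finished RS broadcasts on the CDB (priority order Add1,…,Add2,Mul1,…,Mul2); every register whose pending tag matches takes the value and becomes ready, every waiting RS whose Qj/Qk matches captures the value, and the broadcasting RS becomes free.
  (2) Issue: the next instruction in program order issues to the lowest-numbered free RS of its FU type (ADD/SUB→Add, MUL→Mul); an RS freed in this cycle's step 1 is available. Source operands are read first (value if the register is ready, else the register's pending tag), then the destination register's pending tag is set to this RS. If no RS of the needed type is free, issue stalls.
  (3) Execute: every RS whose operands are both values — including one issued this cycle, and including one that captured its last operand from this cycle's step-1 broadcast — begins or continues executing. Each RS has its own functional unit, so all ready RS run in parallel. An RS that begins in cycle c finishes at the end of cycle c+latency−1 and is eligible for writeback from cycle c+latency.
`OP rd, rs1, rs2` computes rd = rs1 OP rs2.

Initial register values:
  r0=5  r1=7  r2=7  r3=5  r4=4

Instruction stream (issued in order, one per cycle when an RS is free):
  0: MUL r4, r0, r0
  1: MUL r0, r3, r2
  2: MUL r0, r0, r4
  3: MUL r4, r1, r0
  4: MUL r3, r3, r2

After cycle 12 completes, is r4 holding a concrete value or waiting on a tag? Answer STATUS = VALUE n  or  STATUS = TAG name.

  c1: issue MUL r4<-Mul1  regs: r0:5,r1:7,r2:7,r3:5,r4:Mul1
  c2: issue MUL r0<-Mul2  regs: r0:Mul2,r1:7,r2:7,r3:5,r4:Mul1
  c3: stall  regs: r0:Mul2,r1:7,r2:7,r3:5,r4:Mul1
  c4: stall  regs: r0:Mul2,r1:7,r2:7,r3:5,r4:Mul1
  c5: stall  regs: r0:Mul2,r1:7,r2:7,r3:5,r4:Mul1
  c6: CDB Mul1=25; issue MUL r0<-Mul1  regs: r0:Mul1,r1:7,r2:7,r3:5,r4:25
  c7: CDB Mul2=35; issue MUL r4<-Mul2  regs: r0:Mul1,r1:7,r2:7,r3:5,r4:Mul2
  c8: stall  regs: r0:Mul1,r1:7,r2:7,r3:5,r4:Mul2
  c9: stall  regs: r0:Mul1,r1:7,r2:7,r3:5,r4:Mul2
  c10: stall  regs: r0:Mul1,r1:7,r2:7,r3:5,r4:Mul2
  c11: stall  regs: r0:Mul1,r1:7,r2:7,r3:5,r4:Mul2
  c12: CDB Mul1=875; issue MUL r3<-Mul1  regs: r0:875,r1:7,r2:7,r3:Mul1,r4:Mul2

STATUS = TAG Mul2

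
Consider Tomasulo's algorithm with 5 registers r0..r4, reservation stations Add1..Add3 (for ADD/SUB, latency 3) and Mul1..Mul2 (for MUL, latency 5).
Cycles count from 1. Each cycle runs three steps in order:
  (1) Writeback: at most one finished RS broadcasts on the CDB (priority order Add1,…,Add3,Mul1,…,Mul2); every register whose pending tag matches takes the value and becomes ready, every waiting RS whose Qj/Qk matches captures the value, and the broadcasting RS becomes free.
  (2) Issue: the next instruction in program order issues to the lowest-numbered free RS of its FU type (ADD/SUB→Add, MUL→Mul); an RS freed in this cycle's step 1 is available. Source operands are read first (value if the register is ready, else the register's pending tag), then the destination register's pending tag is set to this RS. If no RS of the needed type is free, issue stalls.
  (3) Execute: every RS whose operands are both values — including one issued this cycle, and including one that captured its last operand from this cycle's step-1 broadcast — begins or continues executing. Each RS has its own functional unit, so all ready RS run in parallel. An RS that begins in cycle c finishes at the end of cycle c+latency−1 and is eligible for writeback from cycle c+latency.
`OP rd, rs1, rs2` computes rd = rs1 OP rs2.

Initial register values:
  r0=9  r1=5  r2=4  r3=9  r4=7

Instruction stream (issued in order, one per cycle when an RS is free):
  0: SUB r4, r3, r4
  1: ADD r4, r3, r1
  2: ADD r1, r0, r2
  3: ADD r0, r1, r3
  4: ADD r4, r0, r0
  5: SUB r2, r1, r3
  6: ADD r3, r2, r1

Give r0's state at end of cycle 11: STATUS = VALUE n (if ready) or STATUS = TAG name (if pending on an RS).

STATUS = VALUE 22

cycle 1: issue SUB r4<-Add1 // r0:9,r1:5,r2:4,r3:9,r4:Add1
cycle 2: issue ADD r4<-Add2 // r0:9,r1:5,r2:4,r3:9,r4:Add2
cycle 3: issue ADD r1<-Add3 // r0:9,r1:Add3,r2:4,r3:9,r4:Add2
cycle 4: CDB Add1=2; issue ADD r0<-Add1 // r0:Add1,r1:Add3,r2:4,r3:9,r4:Add2
cycle 5: CDB Add2=14; issue ADD r4<-Add2 // r0:Add1,r1:Add3,r2:4,r3:9,r4:Add2
cycle 6: CDB Add3=13; issue SUB r2<-Add3 // r0:Add1,r1:13,r2:Add3,r3:9,r4:Add2
cycle 7: stall // r0:Add1,r1:13,r2:Add3,r3:9,r4:Add2
cycle 8: stall // r0:Add1,r1:13,r2:Add3,r3:9,r4:Add2
cycle 9: CDB Add1=22; issue ADD r3<-Add1 // r0:22,r1:13,r2:Add3,r3:Add1,r4:Add2
cycle 10: CDB Add3=4 // r0:22,r1:13,r2:4,r3:Add1,r4:Add2
cycle 11: - // r0:22,r1:13,r2:4,r3:Add1,r4:Add2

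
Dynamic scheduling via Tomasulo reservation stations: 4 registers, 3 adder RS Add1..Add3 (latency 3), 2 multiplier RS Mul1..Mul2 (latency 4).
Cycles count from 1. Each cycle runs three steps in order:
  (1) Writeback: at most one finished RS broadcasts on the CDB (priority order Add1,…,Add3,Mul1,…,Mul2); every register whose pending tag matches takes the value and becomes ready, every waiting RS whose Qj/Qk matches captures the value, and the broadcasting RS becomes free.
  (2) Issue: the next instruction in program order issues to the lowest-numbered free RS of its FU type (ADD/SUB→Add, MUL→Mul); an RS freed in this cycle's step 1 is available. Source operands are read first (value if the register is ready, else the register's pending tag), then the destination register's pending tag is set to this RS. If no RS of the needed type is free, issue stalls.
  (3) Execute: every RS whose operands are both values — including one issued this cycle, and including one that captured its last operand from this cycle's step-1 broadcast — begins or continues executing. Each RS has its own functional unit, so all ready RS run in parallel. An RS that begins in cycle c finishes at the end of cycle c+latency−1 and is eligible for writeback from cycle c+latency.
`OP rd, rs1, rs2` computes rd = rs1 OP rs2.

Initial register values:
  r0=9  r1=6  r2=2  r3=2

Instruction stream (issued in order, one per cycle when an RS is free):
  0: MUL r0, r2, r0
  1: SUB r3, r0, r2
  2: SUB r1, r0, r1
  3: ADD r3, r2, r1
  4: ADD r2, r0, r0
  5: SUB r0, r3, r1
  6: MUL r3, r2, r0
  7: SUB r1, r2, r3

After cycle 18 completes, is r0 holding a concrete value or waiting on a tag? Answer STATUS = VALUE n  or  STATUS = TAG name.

STATUS = VALUE 2

c1: issue MUL r0<-Mul1 | r0:Mul1,r1:6,r2:2,r3:2
c2: issue SUB r3<-Add1 | r0:Mul1,r1:6,r2:2,r3:Add1
c3: issue SUB r1<-Add2 | r0:Mul1,r1:Add2,r2:2,r3:Add1
c4: issue ADD r3<-Add3 | r0:Mul1,r1:Add2,r2:2,r3:Add3
c5: CDB Mul1=18; stall | r0:18,r1:Add2,r2:2,r3:Add3
c6: stall | r0:18,r1:Add2,r2:2,r3:Add3
c7: stall | r0:18,r1:Add2,r2:2,r3:Add3
c8: CDB Add1=16; issue ADD r2<-Add1 | r0:18,r1:Add2,r2:Add1,r3:Add3
c9: CDB Add2=12; issue SUB r0<-Add2 | r0:Add2,r1:12,r2:Add1,r3:Add3
c10: issue MUL r3<-Mul1 | r0:Add2,r1:12,r2:Add1,r3:Mul1
c11: CDB Add1=36; issue SUB r1<-Add1 | r0:Add2,r1:Add1,r2:36,r3:Mul1
c12: CDB Add3=14 | r0:Add2,r1:Add1,r2:36,r3:Mul1
c13: - | r0:Add2,r1:Add1,r2:36,r3:Mul1
c14: - | r0:Add2,r1:Add1,r2:36,r3:Mul1
c15: CDB Add2=2 | r0:2,r1:Add1,r2:36,r3:Mul1
c16: - | r0:2,r1:Add1,r2:36,r3:Mul1
c17: - | r0:2,r1:Add1,r2:36,r3:Mul1
c18: - | r0:2,r1:Add1,r2:36,r3:Mul1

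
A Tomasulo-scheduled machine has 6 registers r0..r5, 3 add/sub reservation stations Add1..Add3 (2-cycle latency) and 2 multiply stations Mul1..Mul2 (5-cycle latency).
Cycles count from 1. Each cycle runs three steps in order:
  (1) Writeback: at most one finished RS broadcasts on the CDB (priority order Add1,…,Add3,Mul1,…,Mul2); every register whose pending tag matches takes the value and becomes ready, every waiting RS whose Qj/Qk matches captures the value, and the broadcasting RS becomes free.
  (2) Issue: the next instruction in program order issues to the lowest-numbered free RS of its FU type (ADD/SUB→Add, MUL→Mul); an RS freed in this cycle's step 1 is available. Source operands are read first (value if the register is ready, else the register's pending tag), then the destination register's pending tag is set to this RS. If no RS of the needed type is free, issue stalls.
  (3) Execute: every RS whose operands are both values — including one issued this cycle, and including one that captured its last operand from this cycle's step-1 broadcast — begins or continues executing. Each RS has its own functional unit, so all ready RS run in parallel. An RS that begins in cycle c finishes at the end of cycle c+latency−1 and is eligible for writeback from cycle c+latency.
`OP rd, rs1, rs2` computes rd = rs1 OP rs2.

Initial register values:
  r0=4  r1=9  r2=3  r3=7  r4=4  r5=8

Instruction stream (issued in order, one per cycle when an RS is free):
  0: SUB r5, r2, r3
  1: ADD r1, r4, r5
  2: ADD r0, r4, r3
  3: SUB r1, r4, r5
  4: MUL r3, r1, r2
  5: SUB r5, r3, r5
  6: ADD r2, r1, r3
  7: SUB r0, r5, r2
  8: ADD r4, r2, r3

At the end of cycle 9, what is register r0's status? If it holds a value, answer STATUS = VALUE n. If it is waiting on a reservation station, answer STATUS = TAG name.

STATUS = TAG Add3

c1: issue SUB r5<-Add1 | r0:4,r1:9,r2:3,r3:7,r4:4,r5:Add1
c2: issue ADD r1<-Add2 | r0:4,r1:Add2,r2:3,r3:7,r4:4,r5:Add1
c3: CDB Add1=-4; issue ADD r0<-Add1 | r0:Add1,r1:Add2,r2:3,r3:7,r4:4,r5:-4
c4: issue SUB r1<-Add3 | r0:Add1,r1:Add3,r2:3,r3:7,r4:4,r5:-4
c5: CDB Add1=11; issue MUL r3<-Mul1 | r0:11,r1:Add3,r2:3,r3:Mul1,r4:4,r5:-4
c6: CDB Add2=0; issue SUB r5<-Add1 | r0:11,r1:Add3,r2:3,r3:Mul1,r4:4,r5:Add1
c7: CDB Add3=8; issue ADD r2<-Add2 | r0:11,r1:8,r2:Add2,r3:Mul1,r4:4,r5:Add1
c8: issue SUB r0<-Add3 | r0:Add3,r1:8,r2:Add2,r3:Mul1,r4:4,r5:Add1
c9: stall | r0:Add3,r1:8,r2:Add2,r3:Mul1,r4:4,r5:Add1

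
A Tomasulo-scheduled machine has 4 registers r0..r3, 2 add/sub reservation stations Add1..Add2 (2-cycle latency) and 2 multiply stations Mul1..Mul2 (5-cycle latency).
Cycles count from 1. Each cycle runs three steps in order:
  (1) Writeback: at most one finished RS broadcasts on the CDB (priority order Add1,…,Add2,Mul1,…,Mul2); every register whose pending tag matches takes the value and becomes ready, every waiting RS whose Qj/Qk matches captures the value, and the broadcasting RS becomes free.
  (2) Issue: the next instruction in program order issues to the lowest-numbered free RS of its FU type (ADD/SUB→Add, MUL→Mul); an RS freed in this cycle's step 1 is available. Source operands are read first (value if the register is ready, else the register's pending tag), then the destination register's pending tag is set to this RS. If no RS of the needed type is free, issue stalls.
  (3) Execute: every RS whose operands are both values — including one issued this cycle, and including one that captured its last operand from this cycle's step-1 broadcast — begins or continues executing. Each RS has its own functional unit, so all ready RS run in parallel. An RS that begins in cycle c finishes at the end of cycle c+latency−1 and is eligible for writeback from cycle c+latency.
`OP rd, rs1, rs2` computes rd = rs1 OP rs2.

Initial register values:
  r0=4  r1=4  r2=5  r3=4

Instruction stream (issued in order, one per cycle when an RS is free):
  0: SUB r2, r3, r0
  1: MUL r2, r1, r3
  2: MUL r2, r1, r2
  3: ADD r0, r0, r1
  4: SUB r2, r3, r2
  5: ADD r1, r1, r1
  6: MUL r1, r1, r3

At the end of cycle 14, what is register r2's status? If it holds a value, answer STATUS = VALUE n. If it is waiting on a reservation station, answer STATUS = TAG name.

STATUS = VALUE -60

  c1: issue SUB r2<-Add1  regs: r0:4,r1:4,r2:Add1,r3:4
  c2: issue MUL r2<-Mul1  regs: r0:4,r1:4,r2:Mul1,r3:4
  c3: CDB Add1=0; issue MUL r2<-Mul2  regs: r0:4,r1:4,r2:Mul2,r3:4
  c4: issue ADD r0<-Add1  regs: r0:Add1,r1:4,r2:Mul2,r3:4
  c5: issue SUB r2<-Add2  regs: r0:Add1,r1:4,r2:Add2,r3:4
  c6: CDB Add1=8; issue ADD r1<-Add1  regs: r0:8,r1:Add1,r2:Add2,r3:4
  c7: CDB Mul1=16; issue MUL r1<-Mul1  regs: r0:8,r1:Mul1,r2:Add2,r3:4
  c8: CDB Add1=8  regs: r0:8,r1:Mul1,r2:Add2,r3:4
  c9: -  regs: r0:8,r1:Mul1,r2:Add2,r3:4
  c10: -  regs: r0:8,r1:Mul1,r2:Add2,r3:4
  c11: -  regs: r0:8,r1:Mul1,r2:Add2,r3:4
  c12: CDB Mul2=64  regs: r0:8,r1:Mul1,r2:Add2,r3:4
  c13: CDB Mul1=32  regs: r0:8,r1:32,r2:Add2,r3:4
  c14: CDB Add2=-60  regs: r0:8,r1:32,r2:-60,r3:4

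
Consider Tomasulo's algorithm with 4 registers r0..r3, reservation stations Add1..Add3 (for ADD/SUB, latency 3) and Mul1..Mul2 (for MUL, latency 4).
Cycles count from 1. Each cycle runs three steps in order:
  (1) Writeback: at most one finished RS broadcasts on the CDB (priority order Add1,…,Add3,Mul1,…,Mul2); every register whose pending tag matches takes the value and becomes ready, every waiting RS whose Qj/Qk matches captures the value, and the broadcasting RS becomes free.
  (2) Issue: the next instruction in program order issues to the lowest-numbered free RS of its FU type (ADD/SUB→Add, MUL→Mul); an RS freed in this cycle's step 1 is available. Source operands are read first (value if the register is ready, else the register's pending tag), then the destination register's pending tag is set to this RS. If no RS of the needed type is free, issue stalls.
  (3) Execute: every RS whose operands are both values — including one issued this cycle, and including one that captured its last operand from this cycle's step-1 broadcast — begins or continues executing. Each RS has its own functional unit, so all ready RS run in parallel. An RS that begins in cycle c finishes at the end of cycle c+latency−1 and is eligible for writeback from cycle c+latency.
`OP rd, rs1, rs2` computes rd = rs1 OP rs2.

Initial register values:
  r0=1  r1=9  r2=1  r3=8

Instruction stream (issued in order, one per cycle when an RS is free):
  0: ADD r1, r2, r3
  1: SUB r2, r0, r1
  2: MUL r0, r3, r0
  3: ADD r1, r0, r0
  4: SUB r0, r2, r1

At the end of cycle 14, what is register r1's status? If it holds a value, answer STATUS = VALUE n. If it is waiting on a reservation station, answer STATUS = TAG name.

STATUS = VALUE 16

cycle 1: issue ADD r1<-Add1 // r0:1,r1:Add1,r2:1,r3:8
cycle 2: issue SUB r2<-Add2 // r0:1,r1:Add1,r2:Add2,r3:8
cycle 3: issue MUL r0<-Mul1 // r0:Mul1,r1:Add1,r2:Add2,r3:8
cycle 4: CDB Add1=9; issue ADD r1<-Add1 // r0:Mul1,r1:Add1,r2:Add2,r3:8
cycle 5: issue SUB r0<-Add3 // r0:Add3,r1:Add1,r2:Add2,r3:8
cycle 6: - // r0:Add3,r1:Add1,r2:Add2,r3:8
cycle 7: CDB Add2=-8 // r0:Add3,r1:Add1,r2:-8,r3:8
cycle 8: CDB Mul1=8 // r0:Add3,r1:Add1,r2:-8,r3:8
cycle 9: - // r0:Add3,r1:Add1,r2:-8,r3:8
cycle 10: - // r0:Add3,r1:Add1,r2:-8,r3:8
cycle 11: CDB Add1=16 // r0:Add3,r1:16,r2:-8,r3:8
cycle 12: - // r0:Add3,r1:16,r2:-8,r3:8
cycle 13: - // r0:Add3,r1:16,r2:-8,r3:8
cycle 14: CDB Add3=-24 // r0:-24,r1:16,r2:-8,r3:8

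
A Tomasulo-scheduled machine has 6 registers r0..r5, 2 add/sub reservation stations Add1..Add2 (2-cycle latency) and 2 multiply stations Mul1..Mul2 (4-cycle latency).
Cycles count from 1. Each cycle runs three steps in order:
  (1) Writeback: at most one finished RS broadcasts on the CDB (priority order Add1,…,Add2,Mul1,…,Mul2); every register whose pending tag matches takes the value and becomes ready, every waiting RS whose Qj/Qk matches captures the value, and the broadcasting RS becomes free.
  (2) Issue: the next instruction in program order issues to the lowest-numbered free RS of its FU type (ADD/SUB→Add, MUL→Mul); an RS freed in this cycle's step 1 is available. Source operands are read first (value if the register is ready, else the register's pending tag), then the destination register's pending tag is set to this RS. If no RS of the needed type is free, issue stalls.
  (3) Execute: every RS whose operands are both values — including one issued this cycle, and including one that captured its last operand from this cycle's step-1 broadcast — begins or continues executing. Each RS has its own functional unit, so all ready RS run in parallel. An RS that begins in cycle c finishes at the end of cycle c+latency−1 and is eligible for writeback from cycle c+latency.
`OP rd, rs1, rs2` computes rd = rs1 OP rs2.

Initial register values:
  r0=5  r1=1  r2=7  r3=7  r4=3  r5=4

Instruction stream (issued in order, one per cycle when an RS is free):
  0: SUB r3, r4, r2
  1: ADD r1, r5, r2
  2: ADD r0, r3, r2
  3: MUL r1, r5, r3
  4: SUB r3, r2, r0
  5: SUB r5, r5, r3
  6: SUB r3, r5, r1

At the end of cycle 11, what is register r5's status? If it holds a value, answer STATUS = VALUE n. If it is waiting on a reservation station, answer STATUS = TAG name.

STATUS = VALUE 0

cycle 1: issue SUB r3<-Add1 // r0:5,r1:1,r2:7,r3:Add1,r4:3,r5:4
cycle 2: issue ADD r1<-Add2 // r0:5,r1:Add2,r2:7,r3:Add1,r4:3,r5:4
cycle 3: CDB Add1=-4; issue ADD r0<-Add1 // r0:Add1,r1:Add2,r2:7,r3:-4,r4:3,r5:4
cycle 4: CDB Add2=11; issue MUL r1<-Mul1 // r0:Add1,r1:Mul1,r2:7,r3:-4,r4:3,r5:4
cycle 5: CDB Add1=3; issue SUB r3<-Add1 // r0:3,r1:Mul1,r2:7,r3:Add1,r4:3,r5:4
cycle 6: issue SUB r5<-Add2 // r0:3,r1:Mul1,r2:7,r3:Add1,r4:3,r5:Add2
cycle 7: CDB Add1=4; issue SUB r3<-Add1 // r0:3,r1:Mul1,r2:7,r3:Add1,r4:3,r5:Add2
cycle 8: CDB Mul1=-16 // r0:3,r1:-16,r2:7,r3:Add1,r4:3,r5:Add2
cycle 9: CDB Add2=0 // r0:3,r1:-16,r2:7,r3:Add1,r4:3,r5:0
cycle 10: - // r0:3,r1:-16,r2:7,r3:Add1,r4:3,r5:0
cycle 11: CDB Add1=16 // r0:3,r1:-16,r2:7,r3:16,r4:3,r5:0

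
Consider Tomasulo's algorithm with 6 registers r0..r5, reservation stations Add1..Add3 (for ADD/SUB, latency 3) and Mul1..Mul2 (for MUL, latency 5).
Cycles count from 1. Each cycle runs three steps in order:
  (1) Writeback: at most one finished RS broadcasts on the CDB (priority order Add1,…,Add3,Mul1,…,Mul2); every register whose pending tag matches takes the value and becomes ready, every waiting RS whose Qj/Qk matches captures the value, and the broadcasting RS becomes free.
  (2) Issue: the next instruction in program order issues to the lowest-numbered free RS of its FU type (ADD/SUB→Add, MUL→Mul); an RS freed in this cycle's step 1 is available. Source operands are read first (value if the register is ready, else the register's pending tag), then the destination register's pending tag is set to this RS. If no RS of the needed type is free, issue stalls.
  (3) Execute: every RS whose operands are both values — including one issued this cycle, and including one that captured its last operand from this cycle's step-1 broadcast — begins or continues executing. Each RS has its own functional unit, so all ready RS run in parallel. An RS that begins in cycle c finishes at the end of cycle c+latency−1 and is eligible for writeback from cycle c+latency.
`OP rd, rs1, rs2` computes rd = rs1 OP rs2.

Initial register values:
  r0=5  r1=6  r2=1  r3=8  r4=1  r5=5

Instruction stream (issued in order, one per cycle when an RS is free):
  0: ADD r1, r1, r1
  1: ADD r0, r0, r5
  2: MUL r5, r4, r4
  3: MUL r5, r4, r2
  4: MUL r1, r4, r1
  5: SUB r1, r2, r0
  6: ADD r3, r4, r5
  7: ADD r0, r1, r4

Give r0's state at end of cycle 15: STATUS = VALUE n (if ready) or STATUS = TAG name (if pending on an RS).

STATUS = VALUE -8

cycle 1: issue ADD r1<-Add1 // r0:5,r1:Add1,r2:1,r3:8,r4:1,r5:5
cycle 2: issue ADD r0<-Add2 // r0:Add2,r1:Add1,r2:1,r3:8,r4:1,r5:5
cycle 3: issue MUL r5<-Mul1 // r0:Add2,r1:Add1,r2:1,r3:8,r4:1,r5:Mul1
cycle 4: CDB Add1=12; issue MUL r5<-Mul2 // r0:Add2,r1:12,r2:1,r3:8,r4:1,r5:Mul2
cycle 5: CDB Add2=10; stall // r0:10,r1:12,r2:1,r3:8,r4:1,r5:Mul2
cycle 6: stall // r0:10,r1:12,r2:1,r3:8,r4:1,r5:Mul2
cycle 7: stall // r0:10,r1:12,r2:1,r3:8,r4:1,r5:Mul2
cycle 8: CDB Mul1=1; issue MUL r1<-Mul1 // r0:10,r1:Mul1,r2:1,r3:8,r4:1,r5:Mul2
cycle 9: CDB Mul2=1; issue SUB r1<-Add1 // r0:10,r1:Add1,r2:1,r3:8,r4:1,r5:1
cycle 10: issue ADD r3<-Add2 // r0:10,r1:Add1,r2:1,r3:Add2,r4:1,r5:1
cycle 11: issue ADD r0<-Add3 // r0:Add3,r1:Add1,r2:1,r3:Add2,r4:1,r5:1
cycle 12: CDB Add1=-9 // r0:Add3,r1:-9,r2:1,r3:Add2,r4:1,r5:1
cycle 13: CDB Add2=2 // r0:Add3,r1:-9,r2:1,r3:2,r4:1,r5:1
cycle 14: CDB Mul1=12 // r0:Add3,r1:-9,r2:1,r3:2,r4:1,r5:1
cycle 15: CDB Add3=-8 // r0:-8,r1:-9,r2:1,r3:2,r4:1,r5:1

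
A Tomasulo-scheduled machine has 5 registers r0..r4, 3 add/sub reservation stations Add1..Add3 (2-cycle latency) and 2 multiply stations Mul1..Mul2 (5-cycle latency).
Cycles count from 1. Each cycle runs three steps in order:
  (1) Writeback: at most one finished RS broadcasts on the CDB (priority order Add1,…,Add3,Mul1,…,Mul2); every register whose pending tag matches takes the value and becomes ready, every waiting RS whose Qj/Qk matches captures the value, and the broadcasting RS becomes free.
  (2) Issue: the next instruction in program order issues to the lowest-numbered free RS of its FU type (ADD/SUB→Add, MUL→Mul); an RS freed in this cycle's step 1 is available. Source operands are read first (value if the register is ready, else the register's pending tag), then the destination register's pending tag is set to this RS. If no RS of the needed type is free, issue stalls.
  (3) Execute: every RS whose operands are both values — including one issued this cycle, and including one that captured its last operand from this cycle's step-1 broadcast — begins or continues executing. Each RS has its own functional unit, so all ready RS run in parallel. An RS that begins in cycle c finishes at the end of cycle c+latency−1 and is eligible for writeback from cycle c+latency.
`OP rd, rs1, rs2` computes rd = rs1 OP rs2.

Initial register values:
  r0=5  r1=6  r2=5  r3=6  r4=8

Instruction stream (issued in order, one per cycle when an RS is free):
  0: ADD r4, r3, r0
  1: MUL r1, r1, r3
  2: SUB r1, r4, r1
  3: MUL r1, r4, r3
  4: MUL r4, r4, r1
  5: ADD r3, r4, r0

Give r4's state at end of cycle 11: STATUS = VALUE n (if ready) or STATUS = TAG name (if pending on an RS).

STATUS = TAG Mul1

c1: issue ADD r4<-Add1 | r0:5,r1:6,r2:5,r3:6,r4:Add1
c2: issue MUL r1<-Mul1 | r0:5,r1:Mul1,r2:5,r3:6,r4:Add1
c3: CDB Add1=11; issue SUB r1<-Add1 | r0:5,r1:Add1,r2:5,r3:6,r4:11
c4: issue MUL r1<-Mul2 | r0:5,r1:Mul2,r2:5,r3:6,r4:11
c5: stall | r0:5,r1:Mul2,r2:5,r3:6,r4:11
c6: stall | r0:5,r1:Mul2,r2:5,r3:6,r4:11
c7: CDB Mul1=36; issue MUL r4<-Mul1 | r0:5,r1:Mul2,r2:5,r3:6,r4:Mul1
c8: issue ADD r3<-Add2 | r0:5,r1:Mul2,r2:5,r3:Add2,r4:Mul1
c9: CDB Add1=-25 | r0:5,r1:Mul2,r2:5,r3:Add2,r4:Mul1
c10: CDB Mul2=66 | r0:5,r1:66,r2:5,r3:Add2,r4:Mul1
c11: - | r0:5,r1:66,r2:5,r3:Add2,r4:Mul1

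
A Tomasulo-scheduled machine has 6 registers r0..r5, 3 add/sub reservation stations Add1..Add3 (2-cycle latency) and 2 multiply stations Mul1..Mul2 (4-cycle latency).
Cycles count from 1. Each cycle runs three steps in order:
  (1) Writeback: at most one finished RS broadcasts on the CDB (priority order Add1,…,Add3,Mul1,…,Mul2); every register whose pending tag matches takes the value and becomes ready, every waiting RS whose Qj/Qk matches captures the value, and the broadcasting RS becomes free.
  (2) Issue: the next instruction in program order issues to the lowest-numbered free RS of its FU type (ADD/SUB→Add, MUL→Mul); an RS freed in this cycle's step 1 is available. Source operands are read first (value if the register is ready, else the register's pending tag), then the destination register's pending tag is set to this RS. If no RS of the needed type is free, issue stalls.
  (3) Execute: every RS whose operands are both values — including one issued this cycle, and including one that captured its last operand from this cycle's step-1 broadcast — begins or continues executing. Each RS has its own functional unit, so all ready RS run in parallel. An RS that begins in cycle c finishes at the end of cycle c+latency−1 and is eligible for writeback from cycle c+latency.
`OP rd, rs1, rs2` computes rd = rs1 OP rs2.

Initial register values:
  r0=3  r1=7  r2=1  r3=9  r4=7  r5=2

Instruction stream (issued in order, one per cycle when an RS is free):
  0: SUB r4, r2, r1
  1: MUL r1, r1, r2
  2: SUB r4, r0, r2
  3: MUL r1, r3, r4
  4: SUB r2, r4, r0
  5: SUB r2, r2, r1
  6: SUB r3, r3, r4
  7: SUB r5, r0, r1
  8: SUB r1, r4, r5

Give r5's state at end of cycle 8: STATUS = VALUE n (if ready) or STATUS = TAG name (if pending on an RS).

cycle 1: issue SUB r4<-Add1 // r0:3,r1:7,r2:1,r3:9,r4:Add1,r5:2
cycle 2: issue MUL r1<-Mul1 // r0:3,r1:Mul1,r2:1,r3:9,r4:Add1,r5:2
cycle 3: CDB Add1=-6; issue SUB r4<-Add1 // r0:3,r1:Mul1,r2:1,r3:9,r4:Add1,r5:2
cycle 4: issue MUL r1<-Mul2 // r0:3,r1:Mul2,r2:1,r3:9,r4:Add1,r5:2
cycle 5: CDB Add1=2; issue SUB r2<-Add1 // r0:3,r1:Mul2,r2:Add1,r3:9,r4:2,r5:2
cycle 6: CDB Mul1=7; issue SUB r2<-Add2 // r0:3,r1:Mul2,r2:Add2,r3:9,r4:2,r5:2
cycle 7: CDB Add1=-1; issue SUB r3<-Add1 // r0:3,r1:Mul2,r2:Add2,r3:Add1,r4:2,r5:2
cycle 8: issue SUB r5<-Add3 // r0:3,r1:Mul2,r2:Add2,r3:Add1,r4:2,r5:Add3

STATUS = TAG Add3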